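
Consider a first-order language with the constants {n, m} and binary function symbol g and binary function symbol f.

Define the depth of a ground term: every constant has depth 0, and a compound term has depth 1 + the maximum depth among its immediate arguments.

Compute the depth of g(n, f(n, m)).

depth(f(n, m)) = 1 + max(0, 0) = 1
depth(g(n, f(n, m))) = 1 + max(0, 1) = 2

2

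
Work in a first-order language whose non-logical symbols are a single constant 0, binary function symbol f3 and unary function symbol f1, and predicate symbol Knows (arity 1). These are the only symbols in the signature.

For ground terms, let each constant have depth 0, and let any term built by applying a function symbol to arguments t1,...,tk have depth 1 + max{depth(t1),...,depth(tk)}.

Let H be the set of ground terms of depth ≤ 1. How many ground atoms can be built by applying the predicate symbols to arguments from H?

3

First count ground terms of depth ≤ 1.
Write N_k for the number of ground terms of depth ≤ k. A term of depth ≤ k is either a constant or a function symbol applied to arguments of depth ≤ k−1, so N_k = 1 + N_{k-1}^2 + N_{k-1}.
N_0 = 1
N_1 = 1 + 1^2 + 1 = 3
So |H| = 3.
Each predicate of arity r yields |H|^r ground atoms (one per choice of an r-tuple from H):
  Knows: 3
Total ground atoms: 3.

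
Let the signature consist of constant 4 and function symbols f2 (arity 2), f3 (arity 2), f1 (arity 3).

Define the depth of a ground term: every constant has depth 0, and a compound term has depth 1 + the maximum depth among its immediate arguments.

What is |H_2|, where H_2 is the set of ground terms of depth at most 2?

Write N_k for the number of ground terms of depth ≤ k. A term of depth ≤ k is either a constant or a function symbol applied to arguments of depth ≤ k−1, so N_k = 1 + N_{k-1}^2 + N_{k-1}^2 + N_{k-1}^3.
N_0 = 1
N_1 = 1 + 1^2 + 1^2 + 1^3 = 4
N_2 = 1 + 4^2 + 4^2 + 4^3 = 97

97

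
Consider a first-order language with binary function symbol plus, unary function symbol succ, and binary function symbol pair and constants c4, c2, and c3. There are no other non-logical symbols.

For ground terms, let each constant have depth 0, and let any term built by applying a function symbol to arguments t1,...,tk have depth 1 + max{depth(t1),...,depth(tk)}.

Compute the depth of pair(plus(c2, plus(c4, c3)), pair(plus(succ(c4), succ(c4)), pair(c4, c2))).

depth(plus(c4, c3)) = 1 + max(0, 0) = 1
depth(plus(c2, plus(c4, c3))) = 1 + max(0, 1) = 2
depth(succ(c4)) = 1 + depth(c4) = 1 + 0 = 1
depth(plus(succ(c4), succ(c4))) = 1 + max(1, 1) = 2
depth(pair(c4, c2)) = 1 + max(0, 0) = 1
depth(pair(plus(succ(c4), succ(c4)), pair(c4, c2))) = 1 + max(2, 1) = 3
depth(pair(plus(c2, plus(c4, c3)), pair(plus(succ(c4), succ(c4)), pair(c4, c2)))) = 1 + max(2, 3) = 4

4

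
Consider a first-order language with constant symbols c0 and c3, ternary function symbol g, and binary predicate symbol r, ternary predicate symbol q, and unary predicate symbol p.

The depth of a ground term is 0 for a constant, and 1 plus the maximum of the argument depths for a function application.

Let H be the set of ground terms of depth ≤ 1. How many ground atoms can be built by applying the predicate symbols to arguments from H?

1110

First count ground terms of depth ≤ 1.
Count level by level. With function symbols g/3, the terms of depth ≤ k are the 2 constants together with each function applied to depth-≤(k−1) tuples, so N_k = 2 + N_{k-1}^3.
N_0 = 2
N_1 = 2 + 2^3 = 10
Explicitly: c0, c3, g(c0, c0, c0), g(c0, c0, c3), g(c0, c3, c0), g(c0, c3, c3), g(c3, c0, c0), g(c3, c0, c3), g(c3, c3, c0), g(c3, c3, c3).
So |H| = 10.
For each predicate symbol, the number of ground atoms is |H| raised to its arity; summing:
  r: 10^2 = 100;  q: 10^3 = 1000;  p: 10
Total ground atoms: 100 + 1000 + 10 = 1110.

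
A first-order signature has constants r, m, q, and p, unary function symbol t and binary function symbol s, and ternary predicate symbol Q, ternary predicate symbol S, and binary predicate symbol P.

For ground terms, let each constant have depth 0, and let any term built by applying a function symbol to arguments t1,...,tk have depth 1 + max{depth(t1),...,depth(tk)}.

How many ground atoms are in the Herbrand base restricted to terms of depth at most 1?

First count ground terms of depth ≤ 1.
Write N_k for the number of ground terms of depth ≤ k. A term of depth ≤ k is either a constant or a function symbol applied to arguments of depth ≤ k−1, so N_k = 4 + N_{k-1} + N_{k-1}^2.
N_0 = 4
N_1 = 4 + 4 + 4^2 = 24
So |H| = 24.
Ground atoms are formed by filling each argument slot of a predicate with a term from H, so an r-ary predicate gives |H|^r atoms:
  Q: 24^3 = 13824;  S: 24^3 = 13824;  P: 24^2 = 576
Total ground atoms: 13824 + 13824 + 576 = 28224.

28224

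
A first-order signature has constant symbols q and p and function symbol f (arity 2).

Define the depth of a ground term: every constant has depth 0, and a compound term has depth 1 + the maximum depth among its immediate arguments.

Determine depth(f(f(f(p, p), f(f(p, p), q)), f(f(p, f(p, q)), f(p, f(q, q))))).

4

depth(f(p, p)) = 1 + max(0, 0) = 1
depth(f(f(p, p), q)) = 1 + max(1, 0) = 2
depth(f(f(p, p), f(f(p, p), q))) = 1 + max(1, 2) = 3
depth(f(p, q)) = 1 + max(0, 0) = 1
depth(f(p, f(p, q))) = 1 + max(0, 1) = 2
depth(f(q, q)) = 1 + max(0, 0) = 1
depth(f(p, f(q, q))) = 1 + max(0, 1) = 2
depth(f(f(p, f(p, q)), f(p, f(q, q)))) = 1 + max(2, 2) = 3
depth(f(f(f(p, p), f(f(p, p), q)), f(f(p, f(p, q)), f(p, f(q, q))))) = 1 + max(3, 3) = 4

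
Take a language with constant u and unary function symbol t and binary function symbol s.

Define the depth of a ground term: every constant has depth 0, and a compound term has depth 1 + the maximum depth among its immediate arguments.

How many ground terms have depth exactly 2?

Write N_k for the number of ground terms of depth ≤ k. A term of depth ≤ k is either a constant or a function symbol applied to arguments of depth ≤ k−1, so N_k = 1 + N_{k-1} + N_{k-1}^2.
N_0 = 1
N_1 = 1 + 1 + 1^2 = 3
N_2 = 1 + 3 + 3^2 = 13
Terms of depth exactly 2: N_2 − N_1 = 13 − 3 = 10.

10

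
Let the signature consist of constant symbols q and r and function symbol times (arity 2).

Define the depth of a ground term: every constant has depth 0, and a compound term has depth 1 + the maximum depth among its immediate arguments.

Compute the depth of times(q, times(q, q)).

2

depth(times(q, q)) = 1 + max(0, 0) = 1
depth(times(q, times(q, q))) = 1 + max(0, 1) = 2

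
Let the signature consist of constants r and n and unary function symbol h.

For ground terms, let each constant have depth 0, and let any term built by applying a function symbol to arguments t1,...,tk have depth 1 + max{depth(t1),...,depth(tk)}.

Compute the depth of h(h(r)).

2

depth(h(r)) = 1 + depth(r) = 1 + 0 = 1
depth(h(h(r))) = 1 + depth(h(r)) = 1 + 1 = 2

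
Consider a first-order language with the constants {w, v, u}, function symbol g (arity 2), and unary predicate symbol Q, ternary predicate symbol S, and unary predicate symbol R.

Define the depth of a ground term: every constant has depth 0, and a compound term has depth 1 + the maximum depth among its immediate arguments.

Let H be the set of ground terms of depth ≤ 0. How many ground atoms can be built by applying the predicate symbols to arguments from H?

33

First count ground terms of depth ≤ 0.
Let N_k count ground terms of depth at most k. Each non-constant term of depth ≤ k is some function symbol applied to depth-≤(k−1) arguments, giving N_k = 3 + N_{k-1}^2.
N_0 = 3
So |H| = 3.
For each predicate symbol, the number of ground atoms is |H| raised to its arity; summing:
  Q: 3;  S: 3^3 = 27;  R: 3
Total ground atoms: 3 + 27 + 3 = 33.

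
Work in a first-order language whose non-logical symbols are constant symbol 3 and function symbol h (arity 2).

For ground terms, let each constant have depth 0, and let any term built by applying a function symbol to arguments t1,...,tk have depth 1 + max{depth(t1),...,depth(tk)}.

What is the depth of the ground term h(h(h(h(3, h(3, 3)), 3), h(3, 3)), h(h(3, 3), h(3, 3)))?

5

depth(h(3, 3)) = 1 + max(0, 0) = 1
depth(h(3, h(3, 3))) = 1 + max(0, 1) = 2
depth(h(h(3, h(3, 3)), 3)) = 1 + max(2, 0) = 3
depth(h(h(h(3, h(3, 3)), 3), h(3, 3))) = 1 + max(3, 1) = 4
depth(h(h(3, 3), h(3, 3))) = 1 + max(1, 1) = 2
depth(h(h(h(h(3, h(3, 3)), 3), h(3, 3)), h(h(3, 3), h(3, 3)))) = 1 + max(4, 2) = 5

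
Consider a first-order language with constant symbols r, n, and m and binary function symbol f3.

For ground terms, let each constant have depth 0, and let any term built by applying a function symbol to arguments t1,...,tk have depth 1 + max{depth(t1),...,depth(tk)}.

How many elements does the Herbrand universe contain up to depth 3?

21612

Write N_k for the number of ground terms of depth ≤ k. A term of depth ≤ k is either a constant or a function symbol applied to arguments of depth ≤ k−1, so N_k = 3 + N_{k-1}^2.
N_0 = 3
N_1 = 3 + 3^2 = 12
N_2 = 3 + 12^2 = 147
N_3 = 3 + 147^2 = 21612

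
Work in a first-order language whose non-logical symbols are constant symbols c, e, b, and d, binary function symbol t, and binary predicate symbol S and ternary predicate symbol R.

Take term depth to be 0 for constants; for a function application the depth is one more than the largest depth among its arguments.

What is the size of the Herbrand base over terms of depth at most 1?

First count ground terms of depth ≤ 1.
If N_k denotes the number of depth-≤k ground terms, the 4 constants give N_0 = 4, and each function symbol of arity r contributes N_{k-1}^r new terms at level k: N_k = 4 + N_{k-1}^2.
N_0 = 4
N_1 = 4 + 4^2 = 20
So |H| = 20.
Ground atoms are formed by filling each argument slot of a predicate with a term from H, so an r-ary predicate gives |H|^r atoms:
  S: 20^2 = 400;  R: 20^3 = 8000
Total ground atoms: 400 + 8000 = 8400.

8400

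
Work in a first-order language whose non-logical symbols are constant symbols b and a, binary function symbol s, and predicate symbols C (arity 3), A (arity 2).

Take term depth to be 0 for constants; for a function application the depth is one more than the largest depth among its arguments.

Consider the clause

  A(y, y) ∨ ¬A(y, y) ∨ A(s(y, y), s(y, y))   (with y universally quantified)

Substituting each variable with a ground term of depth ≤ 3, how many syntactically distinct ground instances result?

1446

Ground terms of depth ≤ 3:
  Count level by level. With function symbols s/2, the terms of depth ≤ k are the 2 constants together with each function applied to depth-≤(k−1) tuples, so N_k = 2 + N_{k-1}^2.
  N_0 = 2
  N_1 = 2 + 2^2 = 6
  N_2 = 2 + 6^2 = 38
  N_3 = 2 + 38^2 = 1446
So there are 1446 ground terms available for substitution.
The body mentions the single quantified variable y; since ground terms form a free algebra, no two substitutions collapse to the same formula.
Number of ground instances = 1446.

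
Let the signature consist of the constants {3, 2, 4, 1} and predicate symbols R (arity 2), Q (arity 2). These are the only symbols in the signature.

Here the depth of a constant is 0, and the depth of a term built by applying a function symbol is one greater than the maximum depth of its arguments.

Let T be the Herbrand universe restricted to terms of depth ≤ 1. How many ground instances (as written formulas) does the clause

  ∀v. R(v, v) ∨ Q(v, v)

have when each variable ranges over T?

Ground terms of depth ≤ 1:
  With no function symbols every ground term is a constant, so there are exactly 4 ground terms at every depth bound.
  N_0 = 4
  N_1 = 4
So there are 4 ground terms available for substitution.
The body mentions the single quantified variable v; since ground terms form a free algebra, no two substitutions collapse to the same formula.
Number of ground instances = 4.

4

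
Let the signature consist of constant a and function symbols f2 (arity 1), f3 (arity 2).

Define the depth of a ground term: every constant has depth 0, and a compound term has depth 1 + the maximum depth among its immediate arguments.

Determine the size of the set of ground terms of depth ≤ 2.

13

Write N_k for the number of ground terms of depth ≤ k. A term of depth ≤ k is either a constant or a function symbol applied to arguments of depth ≤ k−1, so N_k = 1 + N_{k-1} + N_{k-1}^2.
N_0 = 1
N_1 = 1 + 1 + 1^2 = 3
N_2 = 1 + 3 + 3^2 = 13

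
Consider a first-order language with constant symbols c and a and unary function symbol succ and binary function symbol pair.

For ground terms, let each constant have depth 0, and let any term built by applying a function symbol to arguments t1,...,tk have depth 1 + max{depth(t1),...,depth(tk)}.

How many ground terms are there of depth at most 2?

74

Let N_k = |{terms of depth ≤ k}|. Then N_0 = 2 and N_k = 2 + N_{k-1} + N_{k-1}^2 for k ≥ 1 (one summand per function symbol, arity giving the exponent).
N_0 = 2
N_1 = 2 + 2 + 2^2 = 8
N_2 = 2 + 8 + 8^2 = 74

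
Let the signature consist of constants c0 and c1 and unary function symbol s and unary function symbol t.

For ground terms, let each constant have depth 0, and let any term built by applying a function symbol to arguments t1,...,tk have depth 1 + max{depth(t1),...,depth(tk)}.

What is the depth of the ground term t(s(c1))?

depth(s(c1)) = 1 + depth(c1) = 1 + 0 = 1
depth(t(s(c1))) = 1 + depth(s(c1)) = 1 + 1 = 2

2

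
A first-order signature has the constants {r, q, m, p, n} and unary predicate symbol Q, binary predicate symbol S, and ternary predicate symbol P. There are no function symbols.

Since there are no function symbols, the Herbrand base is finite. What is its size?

155

With no function symbols, the Herbrand universe is just the 5 constants.
Ground atoms per predicate: Q: 5, S: 5^2 = 25, P: 5^3 = 125.
Herbrand base size = 5 + 25 + 125 = 155.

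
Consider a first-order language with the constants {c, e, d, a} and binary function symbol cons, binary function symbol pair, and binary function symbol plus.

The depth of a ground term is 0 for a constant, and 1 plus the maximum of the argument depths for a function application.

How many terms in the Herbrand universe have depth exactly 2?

8064

Let N_k = |{terms of depth ≤ k}|. Then N_0 = 4 and N_k = 4 + N_{k-1}^2 + N_{k-1}^2 + N_{k-1}^2 for k ≥ 1 (one summand per function symbol, arity giving the exponent).
N_0 = 4
N_1 = 4 + 4^2 + 4^2 + 4^2 = 52
N_2 = 4 + 52^2 + 52^2 + 52^2 = 8116
Terms of depth exactly 2: N_2 − N_1 = 8116 − 52 = 8064.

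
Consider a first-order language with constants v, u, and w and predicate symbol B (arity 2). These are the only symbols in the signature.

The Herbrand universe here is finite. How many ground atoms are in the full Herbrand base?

With no function symbols, the Herbrand universe is just the 3 constants.
Ground atoms per predicate: B: 3^2 = 9.
Herbrand base size = 9 = 9.

9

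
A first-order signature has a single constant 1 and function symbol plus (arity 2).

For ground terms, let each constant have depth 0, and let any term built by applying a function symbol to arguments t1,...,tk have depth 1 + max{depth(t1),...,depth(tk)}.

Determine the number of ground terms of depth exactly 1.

Let N_k = |{terms of depth ≤ k}|. Then N_0 = 1 and N_k = 1 + N_{k-1}^2 for k ≥ 1 (one summand per function symbol, arity giving the exponent).
N_0 = 1
N_1 = 1 + 1^2 = 2
Terms of depth exactly 1: N_1 − N_0 = 2 − 1 = 1.

1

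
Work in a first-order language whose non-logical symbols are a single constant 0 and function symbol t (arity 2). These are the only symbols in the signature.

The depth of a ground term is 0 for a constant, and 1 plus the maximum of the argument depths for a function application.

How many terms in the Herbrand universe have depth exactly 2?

3

Let N_k count ground terms of depth at most k. Each non-constant term of depth ≤ k is some function symbol applied to depth-≤(k−1) arguments, giving N_k = 1 + N_{k-1}^2.
N_0 = 1
N_1 = 1 + 1^2 = 2
N_2 = 1 + 2^2 = 5
Terms of depth exactly 2: N_2 − N_1 = 5 − 2 = 3.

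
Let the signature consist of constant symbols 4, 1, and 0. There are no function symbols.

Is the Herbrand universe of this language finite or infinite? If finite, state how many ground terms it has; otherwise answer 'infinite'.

3

There are no function symbols, so every ground term is one of the 3 constants.
The Herbrand universe is {4, 1, 0}, which is finite with 3 elements.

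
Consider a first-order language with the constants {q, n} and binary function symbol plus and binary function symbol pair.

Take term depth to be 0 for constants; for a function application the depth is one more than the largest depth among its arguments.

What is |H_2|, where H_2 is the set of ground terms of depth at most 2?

202

Let N_k count ground terms of depth at most k. Each non-constant term of depth ≤ k is some function symbol applied to depth-≤(k−1) arguments, giving N_k = 2 + N_{k-1}^2 + N_{k-1}^2.
N_0 = 2
N_1 = 2 + 2^2 + 2^2 = 10
N_2 = 2 + 10^2 + 10^2 = 202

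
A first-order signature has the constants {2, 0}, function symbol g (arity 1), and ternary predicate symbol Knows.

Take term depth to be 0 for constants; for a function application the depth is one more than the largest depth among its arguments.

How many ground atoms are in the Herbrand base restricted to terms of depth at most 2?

216

First count ground terms of depth ≤ 2.
Let N_k = |{terms of depth ≤ k}|. Then N_0 = 2 and N_k = 2 + N_{k-1} for k ≥ 1 (one summand per function symbol, arity giving the exponent).
N_0 = 2
N_1 = 2 + 2 = 4
N_2 = 2 + 4 = 6
Explicitly: 2, 0, g(2), g(0), g(g(2)), g(g(0)).
So |H| = 6.
For each predicate symbol, the number of ground atoms is |H| raised to its arity; summing:
  Knows: 6^3 = 216
Total ground atoms: 216.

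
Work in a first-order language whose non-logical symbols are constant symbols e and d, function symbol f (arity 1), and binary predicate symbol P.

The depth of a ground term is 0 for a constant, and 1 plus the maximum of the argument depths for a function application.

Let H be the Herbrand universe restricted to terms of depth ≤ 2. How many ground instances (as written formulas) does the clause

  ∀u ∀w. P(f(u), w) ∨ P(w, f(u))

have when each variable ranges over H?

Ground terms of depth ≤ 2:
  Write N_k for the number of ground terms of depth ≤ k. A term of depth ≤ k is either a constant or a function symbol applied to arguments of depth ≤ k−1, so N_k = 2 + N_{k-1}.
  N_0 = 2
  N_1 = 2 + 2 = 4
  N_2 = 2 + 4 = 6
So there are 6 ground terms available for substitution.
The body mentions every one of the 2 quantified variables; since ground terms form a free algebra, no two substitutions collapse to the same formula.
Number of ground instances = 6^2 = 36.

36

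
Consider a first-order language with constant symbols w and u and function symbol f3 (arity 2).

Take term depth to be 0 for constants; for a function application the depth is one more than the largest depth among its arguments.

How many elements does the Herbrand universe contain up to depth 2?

38

Write N_k for the number of ground terms of depth ≤ k. A term of depth ≤ k is either a constant or a function symbol applied to arguments of depth ≤ k−1, so N_k = 2 + N_{k-1}^2.
N_0 = 2
N_1 = 2 + 2^2 = 6
N_2 = 2 + 6^2 = 38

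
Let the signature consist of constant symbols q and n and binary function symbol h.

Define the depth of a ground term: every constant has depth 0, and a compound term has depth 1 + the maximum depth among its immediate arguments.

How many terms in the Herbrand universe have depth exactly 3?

1408

Let N_k = |{terms of depth ≤ k}|. Then N_0 = 2 and N_k = 2 + N_{k-1}^2 for k ≥ 1 (one summand per function symbol, arity giving the exponent).
N_0 = 2
N_1 = 2 + 2^2 = 6
N_2 = 2 + 6^2 = 38
N_3 = 2 + 38^2 = 1446
Terms of depth exactly 3: N_3 − N_2 = 1446 − 38 = 1408.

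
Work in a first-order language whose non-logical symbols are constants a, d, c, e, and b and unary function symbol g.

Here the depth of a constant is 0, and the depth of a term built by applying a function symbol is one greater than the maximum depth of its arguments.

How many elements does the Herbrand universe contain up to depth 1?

10

Let N_k = |{terms of depth ≤ k}|. Then N_0 = 5 and N_k = 5 + N_{k-1} for k ≥ 1 (one summand per function symbol, arity giving the exponent).
N_0 = 5
N_1 = 5 + 5 = 10
Explicitly: a, d, c, e, b, g(a), g(d), g(c), g(e), g(b).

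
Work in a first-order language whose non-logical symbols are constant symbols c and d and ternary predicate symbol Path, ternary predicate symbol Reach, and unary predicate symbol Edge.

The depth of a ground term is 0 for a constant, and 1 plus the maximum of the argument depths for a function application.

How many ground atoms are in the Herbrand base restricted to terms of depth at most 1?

18

First count ground terms of depth ≤ 1.
With no function symbols every ground term is a constant, so there are exactly 2 ground terms at every depth bound.
N_0 = 2
N_1 = 2
So |H| = 2.
Each predicate of arity r yields |H|^r ground atoms (one per choice of an r-tuple from H):
  Path: 2^3 = 8;  Reach: 2^3 = 8;  Edge: 2
Total ground atoms: 8 + 8 + 2 = 18.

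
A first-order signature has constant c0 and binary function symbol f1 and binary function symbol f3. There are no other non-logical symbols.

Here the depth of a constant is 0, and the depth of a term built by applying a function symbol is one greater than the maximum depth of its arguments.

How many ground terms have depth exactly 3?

Let N_k = |{terms of depth ≤ k}|. Then N_0 = 1 and N_k = 1 + N_{k-1}^2 + N_{k-1}^2 for k ≥ 1 (one summand per function symbol, arity giving the exponent).
N_0 = 1
N_1 = 1 + 1^2 + 1^2 = 3
N_2 = 1 + 3^2 + 3^2 = 19
N_3 = 1 + 19^2 + 19^2 = 723
Terms of depth exactly 3: N_3 − N_2 = 723 − 19 = 704.

704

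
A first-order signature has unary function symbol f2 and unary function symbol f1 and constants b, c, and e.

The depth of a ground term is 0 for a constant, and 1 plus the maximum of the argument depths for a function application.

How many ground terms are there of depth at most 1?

If N_k denotes the number of depth-≤k ground terms, the 3 constants give N_0 = 3, and each function symbol of arity r contributes N_{k-1}^r new terms at level k: N_k = 3 + N_{k-1} + N_{k-1}.
N_0 = 3
N_1 = 3 + 3 + 3 = 9

9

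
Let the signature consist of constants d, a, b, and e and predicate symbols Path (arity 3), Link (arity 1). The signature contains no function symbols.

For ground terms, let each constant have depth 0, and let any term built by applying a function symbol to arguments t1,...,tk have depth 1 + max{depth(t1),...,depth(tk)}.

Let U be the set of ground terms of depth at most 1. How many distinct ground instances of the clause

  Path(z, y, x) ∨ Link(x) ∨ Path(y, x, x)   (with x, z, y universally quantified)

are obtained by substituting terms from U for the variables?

Ground terms of depth ≤ 1:
  With no function symbols every ground term is a constant, so there are exactly 4 ground terms at every depth bound.
  N_0 = 4
  N_1 = 4
  Explicitly: d, a, b, e.
So there are 4 ground terms available for substitution.
There are 3 variables to instantiate (x, z, y), each occurring in at least one literal, so different choices give different ground instances.
Number of ground instances = 4^3 = 64.

64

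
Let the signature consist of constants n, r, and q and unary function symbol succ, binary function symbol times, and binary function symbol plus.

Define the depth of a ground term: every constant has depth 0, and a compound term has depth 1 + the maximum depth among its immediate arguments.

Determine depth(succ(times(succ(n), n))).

3

depth(succ(n)) = 1 + depth(n) = 1 + 0 = 1
depth(times(succ(n), n)) = 1 + max(1, 0) = 2
depth(succ(times(succ(n), n))) = 1 + depth(times(succ(n), n)) = 1 + 2 = 3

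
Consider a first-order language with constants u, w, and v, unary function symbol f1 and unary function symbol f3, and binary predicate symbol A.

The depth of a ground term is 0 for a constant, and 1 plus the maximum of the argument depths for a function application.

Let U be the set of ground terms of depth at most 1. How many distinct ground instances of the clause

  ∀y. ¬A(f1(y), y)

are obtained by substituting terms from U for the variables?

9

Ground terms of depth ≤ 1:
  Count level by level. With function symbols f1/1, f3/1, the terms of depth ≤ k are the 3 constants together with each function applied to depth-≤(k−1) tuples, so N_k = 3 + N_{k-1} + N_{k-1}.
  N_0 = 3
  N_1 = 3 + 3 + 3 = 9
  Explicitly: u, w, v, f1(u), f1(w), f1(v), f3(u), f3(w), f3(v).
So there are 9 ground terms available for substitution.
There is 1 variable to instantiate (y),  occurring in at least one literal, so different choices give different ground instances.
Number of ground instances = 9.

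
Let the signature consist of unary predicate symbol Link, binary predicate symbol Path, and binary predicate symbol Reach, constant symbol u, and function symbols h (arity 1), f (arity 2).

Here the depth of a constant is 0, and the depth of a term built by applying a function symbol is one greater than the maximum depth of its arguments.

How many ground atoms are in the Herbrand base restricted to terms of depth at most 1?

First count ground terms of depth ≤ 1.
Let N_k count ground terms of depth at most k. Each non-constant term of depth ≤ k is some function symbol applied to depth-≤(k−1) arguments, giving N_k = 1 + N_{k-1} + N_{k-1}^2.
N_0 = 1
N_1 = 1 + 1 + 1^2 = 3
Explicitly: u, h(u), f(u, u).
So |H| = 3.
For each predicate symbol, the number of ground atoms is |H| raised to its arity; summing:
  Link: 3;  Path: 3^2 = 9;  Reach: 3^2 = 9
Total ground atoms: 3 + 9 + 9 = 21.

21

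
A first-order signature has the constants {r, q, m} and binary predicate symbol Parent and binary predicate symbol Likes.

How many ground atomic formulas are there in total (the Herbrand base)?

18

With no function symbols, the Herbrand universe is just the 3 constants.
Ground atoms per predicate: Parent: 3^2 = 9, Likes: 3^2 = 9.
Herbrand base size = 9 + 9 = 18.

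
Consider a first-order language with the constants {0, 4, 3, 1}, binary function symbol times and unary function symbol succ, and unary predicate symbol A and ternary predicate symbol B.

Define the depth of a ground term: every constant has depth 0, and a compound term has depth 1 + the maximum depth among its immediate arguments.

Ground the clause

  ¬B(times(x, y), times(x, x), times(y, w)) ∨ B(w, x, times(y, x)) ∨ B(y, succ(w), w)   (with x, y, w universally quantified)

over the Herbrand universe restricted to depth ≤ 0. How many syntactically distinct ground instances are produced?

Ground terms of depth ≤ 0:
  Write N_k for the number of ground terms of depth ≤ k. A term of depth ≤ k is either a constant or a function symbol applied to arguments of depth ≤ k−1, so N_k = 4 + N_{k-1}^2 + N_{k-1}.
  N_0 = 4
  Explicitly: 0, 4, 3, 1.
So there are 4 ground terms available for substitution.
Each of x, y, w ranges independently over the available ground terms, and distinct assignments produce distinct instances.
Number of ground instances = 4^3 = 64.

64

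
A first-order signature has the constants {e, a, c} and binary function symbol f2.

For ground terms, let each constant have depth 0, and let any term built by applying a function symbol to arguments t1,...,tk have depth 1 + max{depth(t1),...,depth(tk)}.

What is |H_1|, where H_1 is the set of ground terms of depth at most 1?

Write N_k for the number of ground terms of depth ≤ k. A term of depth ≤ k is either a constant or a function symbol applied to arguments of depth ≤ k−1, so N_k = 3 + N_{k-1}^2.
N_0 = 3
N_1 = 3 + 3^2 = 12

12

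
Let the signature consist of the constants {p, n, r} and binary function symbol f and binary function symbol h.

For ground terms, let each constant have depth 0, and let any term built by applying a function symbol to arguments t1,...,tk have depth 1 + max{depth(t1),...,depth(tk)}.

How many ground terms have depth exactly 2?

Let N_k = |{terms of depth ≤ k}|. Then N_0 = 3 and N_k = 3 + N_{k-1}^2 + N_{k-1}^2 for k ≥ 1 (one summand per function symbol, arity giving the exponent).
N_0 = 3
N_1 = 3 + 3^2 + 3^2 = 21
N_2 = 3 + 21^2 + 21^2 = 885
Terms of depth exactly 2: N_2 − N_1 = 885 − 21 = 864.

864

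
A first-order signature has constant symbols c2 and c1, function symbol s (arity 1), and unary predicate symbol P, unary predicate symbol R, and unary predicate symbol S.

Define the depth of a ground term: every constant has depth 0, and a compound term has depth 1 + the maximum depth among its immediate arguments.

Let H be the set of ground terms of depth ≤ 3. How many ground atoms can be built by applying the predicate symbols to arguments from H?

24

First count ground terms of depth ≤ 3.
Count level by level. With function symbols s/1, the terms of depth ≤ k are the 2 constants together with each function applied to depth-≤(k−1) tuples, so N_k = 2 + N_{k-1}.
N_0 = 2
N_1 = 2 + 2 = 4
N_2 = 2 + 4 = 6
N_3 = 2 + 6 = 8
Explicitly: c2, c1, s(c2), s(c1), s(s(c2)), s(s(c1)), s(s(s(c2))), s(s(s(c1))).
So |H| = 8.
For each predicate symbol, the number of ground atoms is |H| raised to its arity; summing:
  P: 8;  R: 8;  S: 8
Total ground atoms: 8 + 8 + 8 = 24.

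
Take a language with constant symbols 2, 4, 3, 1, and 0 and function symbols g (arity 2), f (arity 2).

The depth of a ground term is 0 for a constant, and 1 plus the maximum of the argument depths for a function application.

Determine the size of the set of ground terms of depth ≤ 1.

55

Let N_k count ground terms of depth at most k. Each non-constant term of depth ≤ k is some function symbol applied to depth-≤(k−1) arguments, giving N_k = 5 + N_{k-1}^2 + N_{k-1}^2.
N_0 = 5
N_1 = 5 + 5^2 + 5^2 = 55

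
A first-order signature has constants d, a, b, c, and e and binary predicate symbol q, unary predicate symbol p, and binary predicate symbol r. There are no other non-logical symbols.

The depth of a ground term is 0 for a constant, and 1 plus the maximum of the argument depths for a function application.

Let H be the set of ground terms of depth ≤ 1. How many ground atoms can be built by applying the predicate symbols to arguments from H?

55

First count ground terms of depth ≤ 1.
With no function symbols every ground term is a constant, so there are exactly 5 ground terms at every depth bound.
N_0 = 5
N_1 = 5
So |H| = 5.
For each predicate symbol, the number of ground atoms is |H| raised to its arity; summing:
  q: 5^2 = 25;  p: 5;  r: 5^2 = 25
Total ground atoms: 25 + 5 + 25 = 55.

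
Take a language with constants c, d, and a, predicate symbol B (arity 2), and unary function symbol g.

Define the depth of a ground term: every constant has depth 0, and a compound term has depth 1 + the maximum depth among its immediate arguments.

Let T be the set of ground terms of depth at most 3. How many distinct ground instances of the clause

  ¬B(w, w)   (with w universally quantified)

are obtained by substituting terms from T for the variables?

12

Ground terms of depth ≤ 3:
  Count level by level. With function symbols g/1, the terms of depth ≤ k are the 3 constants together with each function applied to depth-≤(k−1) tuples, so N_k = 3 + N_{k-1}.
  N_0 = 3
  N_1 = 3 + 3 = 6
  N_2 = 3 + 6 = 9
  N_3 = 3 + 9 = 12
So there are 12 ground terms available for substitution.
The clause has 1 distinct variable (w), which appears in the body. In the free term algebra distinct substitutions yield syntactically distinct ground instances.
Number of ground instances = 12.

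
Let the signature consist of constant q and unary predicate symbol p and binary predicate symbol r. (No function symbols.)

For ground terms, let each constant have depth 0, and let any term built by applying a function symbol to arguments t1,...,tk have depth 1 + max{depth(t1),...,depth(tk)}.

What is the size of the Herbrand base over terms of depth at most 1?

2

First count ground terms of depth ≤ 1.
With no function symbols every ground term is a constant, so there is exactly 1 ground term at every depth bound.
N_0 = 1
N_1 = 1
So |H| = 1.
Ground atoms are formed by filling each argument slot of a predicate with a term from H, so an r-ary predicate gives |H|^r atoms:
  p: 1;  r: 1^2 = 1
Total ground atoms: 1 + 1 = 2.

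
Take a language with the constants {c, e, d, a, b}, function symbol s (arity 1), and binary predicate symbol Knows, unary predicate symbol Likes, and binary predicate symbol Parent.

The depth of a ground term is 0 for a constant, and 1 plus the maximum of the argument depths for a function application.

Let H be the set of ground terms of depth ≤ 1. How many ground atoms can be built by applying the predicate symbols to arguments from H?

First count ground terms of depth ≤ 1.
Count level by level. With function symbols s/1, the terms of depth ≤ k are the 5 constants together with each function applied to depth-≤(k−1) tuples, so N_k = 5 + N_{k-1}.
N_0 = 5
N_1 = 5 + 5 = 10
Explicitly: c, e, d, a, b, s(c), s(e), s(d), s(a), s(b).
So |H| = 10.
A ground atom is a predicate applied to a tuple of terms from H, so the count is the sum over predicates of |H|^arity:
  Knows: 10^2 = 100;  Likes: 10;  Parent: 10^2 = 100
Total ground atoms: 100 + 10 + 100 = 210.

210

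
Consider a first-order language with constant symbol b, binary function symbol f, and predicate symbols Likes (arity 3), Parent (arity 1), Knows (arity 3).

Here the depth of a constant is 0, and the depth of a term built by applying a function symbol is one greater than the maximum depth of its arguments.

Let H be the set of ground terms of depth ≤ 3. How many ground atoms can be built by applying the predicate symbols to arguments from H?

35178

First count ground terms of depth ≤ 3.
Let N_k = |{terms of depth ≤ k}|. Then N_0 = 1 and N_k = 1 + N_{k-1}^2 for k ≥ 1 (one summand per function symbol, arity giving the exponent).
N_0 = 1
N_1 = 1 + 1^2 = 2
N_2 = 1 + 2^2 = 5
N_3 = 1 + 5^2 = 26
So |H| = 26.
For each predicate symbol, the number of ground atoms is |H| raised to its arity; summing:
  Likes: 26^3 = 17576;  Parent: 26;  Knows: 26^3 = 17576
Total ground atoms: 17576 + 26 + 17576 = 35178.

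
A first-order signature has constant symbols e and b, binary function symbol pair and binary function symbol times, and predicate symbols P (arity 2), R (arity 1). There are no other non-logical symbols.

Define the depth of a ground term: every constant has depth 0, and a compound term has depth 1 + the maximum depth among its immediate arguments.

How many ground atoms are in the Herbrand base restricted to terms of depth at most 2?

41006

First count ground terms of depth ≤ 2.
If N_k denotes the number of depth-≤k ground terms, the 2 constants give N_0 = 2, and each function symbol of arity r contributes N_{k-1}^r new terms at level k: N_k = 2 + N_{k-1}^2 + N_{k-1}^2.
N_0 = 2
N_1 = 2 + 2^2 + 2^2 = 10
N_2 = 2 + 10^2 + 10^2 = 202
So |H| = 202.
Each predicate of arity r yields |H|^r ground atoms (one per choice of an r-tuple from H):
  P: 202^2 = 40804;  R: 202
Total ground atoms: 40804 + 202 = 41006.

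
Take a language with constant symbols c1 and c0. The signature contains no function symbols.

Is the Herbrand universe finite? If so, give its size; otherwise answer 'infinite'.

There are no function symbols, so every ground term is one of the 2 constants.
The Herbrand universe is {c1, c0}, which is finite with 2 elements.

2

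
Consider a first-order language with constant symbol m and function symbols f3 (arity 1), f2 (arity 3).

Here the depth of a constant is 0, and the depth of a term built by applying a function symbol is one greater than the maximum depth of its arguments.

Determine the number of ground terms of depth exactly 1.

2

If N_k denotes the number of depth-≤k ground terms, the 1 constant gives N_0 = 1, and each function symbol of arity r contributes N_{k-1}^r new terms at level k: N_k = 1 + N_{k-1} + N_{k-1}^3.
N_0 = 1
N_1 = 1 + 1 + 1^3 = 3
Terms of depth exactly 1: N_1 − N_0 = 3 − 1 = 2.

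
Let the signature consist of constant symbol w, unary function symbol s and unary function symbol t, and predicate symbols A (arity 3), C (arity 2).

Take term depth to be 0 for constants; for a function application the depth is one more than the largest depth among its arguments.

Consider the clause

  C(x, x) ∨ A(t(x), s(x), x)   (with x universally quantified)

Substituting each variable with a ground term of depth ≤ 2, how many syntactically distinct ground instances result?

7

Ground terms of depth ≤ 2:
  Let N_k = |{terms of depth ≤ k}|. Then N_0 = 1 and N_k = 1 + N_{k-1} + N_{k-1} for k ≥ 1 (one summand per function symbol, arity giving the exponent).
  N_0 = 1
  N_1 = 1 + 1 + 1 = 3
  N_2 = 1 + 3 + 3 = 7
So there are 7 ground terms available for substitution.
The body mentions the single quantified variable x; since ground terms form a free algebra, no two substitutions collapse to the same formula.
Number of ground instances = 7.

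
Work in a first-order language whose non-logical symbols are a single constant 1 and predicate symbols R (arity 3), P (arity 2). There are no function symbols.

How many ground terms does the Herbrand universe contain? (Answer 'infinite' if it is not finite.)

There are no function symbols, so the only ground term is the single constant.
The Herbrand universe is {1}, finite with 1 element.

1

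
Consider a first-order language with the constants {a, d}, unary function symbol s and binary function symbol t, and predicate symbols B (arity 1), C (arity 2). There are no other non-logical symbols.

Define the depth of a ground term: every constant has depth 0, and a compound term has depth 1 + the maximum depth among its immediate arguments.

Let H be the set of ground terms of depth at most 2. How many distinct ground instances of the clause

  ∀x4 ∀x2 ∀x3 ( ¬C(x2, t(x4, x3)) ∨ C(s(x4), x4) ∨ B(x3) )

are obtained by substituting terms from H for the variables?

405224

Ground terms of depth ≤ 2:
  If N_k denotes the number of depth-≤k ground terms, the 2 constants give N_0 = 2, and each function symbol of arity r contributes N_{k-1}^r new terms at level k: N_k = 2 + N_{k-1} + N_{k-1}^2.
  N_0 = 2
  N_1 = 2 + 2 + 2^2 = 8
  N_2 = 2 + 8 + 8^2 = 74
So there are 74 ground terms available for substitution.
The clause has 3 distinct variables (x4, x2, x3), each appearing in the body. In the free term algebra distinct substitutions yield syntactically distinct ground instances.
Number of ground instances = 74^3 = 405224.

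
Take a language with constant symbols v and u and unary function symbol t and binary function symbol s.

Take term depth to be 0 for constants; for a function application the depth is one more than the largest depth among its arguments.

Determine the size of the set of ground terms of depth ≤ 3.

Write N_k for the number of ground terms of depth ≤ k. A term of depth ≤ k is either a constant or a function symbol applied to arguments of depth ≤ k−1, so N_k = 2 + N_{k-1} + N_{k-1}^2.
N_0 = 2
N_1 = 2 + 2 + 2^2 = 8
N_2 = 2 + 8 + 8^2 = 74
N_3 = 2 + 74 + 74^2 = 5552

5552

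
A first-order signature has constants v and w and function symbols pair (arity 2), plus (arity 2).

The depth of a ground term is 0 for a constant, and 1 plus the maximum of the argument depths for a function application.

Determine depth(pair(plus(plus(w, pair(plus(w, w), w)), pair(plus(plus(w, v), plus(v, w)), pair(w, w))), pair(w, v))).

depth(plus(w, w)) = 1 + max(0, 0) = 1
depth(pair(plus(w, w), w)) = 1 + max(1, 0) = 2
depth(plus(w, pair(plus(w, w), w))) = 1 + max(0, 2) = 3
depth(plus(w, v)) = 1 + max(0, 0) = 1
depth(plus(v, w)) = 1 + max(0, 0) = 1
depth(plus(plus(w, v), plus(v, w))) = 1 + max(1, 1) = 2
depth(pair(w, w)) = 1 + max(0, 0) = 1
depth(pair(plus(plus(w, v), plus(v, w)), pair(w, w))) = 1 + max(2, 1) = 3
depth(plus(plus(w, pair(plus(w, w), w)), pair(plus(plus(w, v), plus(v, w)), pair(w, w)))) = 1 + max(3, 3) = 4
depth(pair(w, v)) = 1 + max(0, 0) = 1
depth(pair(plus(plus(w, pair(plus(w, w), w)), pair(plus(plus(w, v), plus(v, w)), pair(w, w))), pair(w, v))) = 1 + max(4, 1) = 5

5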